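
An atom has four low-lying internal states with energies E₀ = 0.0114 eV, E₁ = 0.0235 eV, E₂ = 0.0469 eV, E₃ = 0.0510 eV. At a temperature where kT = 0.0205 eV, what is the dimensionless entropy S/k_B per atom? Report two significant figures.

Eᵢ/kT = 0.5561, 1.146, 2.288, 2.488.
Z = Σ e^(−Eᵢ/kT) = e^(−0.5561) + e^(−1.146) + e^(−2.288) + e^(−2.488) = 0.5734 + 0.3179 + 0.1015 + 0.08308 = 1.076.
⟨E⟩ = Σ EᵢPᵢ = 0.02138 eV.
S/k_B = ln Z + ⟨E⟩/kT = ln(1.076) + 0.02138/0.0205 = 0.07325 + 1.043 = 1.1.

1.1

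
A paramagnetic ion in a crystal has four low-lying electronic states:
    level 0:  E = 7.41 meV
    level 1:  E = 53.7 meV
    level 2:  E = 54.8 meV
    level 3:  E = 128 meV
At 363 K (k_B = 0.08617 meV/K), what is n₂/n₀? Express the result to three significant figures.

0.220

k_BT = 0.08617 × 363 K = 31.280 meV.
n₂/n₀ = exp[−(E₂−E₀)/kT] = exp(−(47.39 meV)/(31.280 meV)) = exp(-1.5150) = 0.220.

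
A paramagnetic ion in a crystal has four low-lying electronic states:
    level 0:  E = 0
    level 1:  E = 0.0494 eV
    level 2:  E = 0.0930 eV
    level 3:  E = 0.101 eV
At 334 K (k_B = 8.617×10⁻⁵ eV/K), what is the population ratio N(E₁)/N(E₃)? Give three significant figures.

6.01

k_BT = 8.617×10⁻⁵ × 334 K = 0.028781 eV.
n₁/n₃ = exp[−(E₁−E₃)/kT] = exp(−(-0.0516 eV)/(0.028781 eV)) = exp(1.7928) = 6.01.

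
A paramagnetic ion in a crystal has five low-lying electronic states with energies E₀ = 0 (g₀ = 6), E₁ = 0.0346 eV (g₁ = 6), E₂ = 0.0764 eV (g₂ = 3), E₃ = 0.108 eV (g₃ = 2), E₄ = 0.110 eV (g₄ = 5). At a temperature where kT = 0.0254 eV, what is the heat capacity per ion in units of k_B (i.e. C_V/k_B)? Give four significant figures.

Eᵢ/kT = 0, 1.36220, 3.00787, 4.25197, 4.33071.
Z = Σ gᵢe^(−Eᵢ/kT) = 6·e^(−0) + 6·e^(−1.36220) + 3·e^(−3.00787) + 2·e^(−4.25197) + 5·e^(−4.33071) = 6.00000 + 1.53658 + 0.148190 + 0.0284723 + 0.0657910 = 7.77903.
⟨E⟩ = 0.00961552 eV, ⟨E²⟩ = 0.000492694 eV².
C_V/k_B = (⟨E²⟩ − ⟨E⟩²)/(kT)² = (0.000492694 − 0.0000924582)/0.000645160 = 0.6204.

0.6204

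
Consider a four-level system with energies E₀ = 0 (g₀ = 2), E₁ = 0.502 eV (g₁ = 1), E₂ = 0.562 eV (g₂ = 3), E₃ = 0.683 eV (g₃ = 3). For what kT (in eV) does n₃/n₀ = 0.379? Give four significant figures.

0.4965 eV

n₃/n₀ = (g₃/g₀) exp[−(E₃−E₀)/kT] = 0.379.
⇒ (E₃−E₀)/kT = ln((3/2)/0.379) = ln(3.95778) = 1.37568.
kT = 0.683 eV / 1.37568 = 0.4965 eV.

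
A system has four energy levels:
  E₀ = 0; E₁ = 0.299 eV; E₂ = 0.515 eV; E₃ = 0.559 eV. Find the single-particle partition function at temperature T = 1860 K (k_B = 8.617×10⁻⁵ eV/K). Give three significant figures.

Z = 1.23

k_BT = 8.617×10⁻⁵ × 1860 K = 0.16028 eV.
Eᵢ/kT = 0, 1.8655, 3.2131, 3.4876.
Z = Σ e^(−Eᵢ/kT) = e^(−0) + e^(−1.8655) + e^(−3.2131) + e^(−3.4876) = 1.0000 + 0.15482 + 0.040232 + 0.030574 = 1.2256.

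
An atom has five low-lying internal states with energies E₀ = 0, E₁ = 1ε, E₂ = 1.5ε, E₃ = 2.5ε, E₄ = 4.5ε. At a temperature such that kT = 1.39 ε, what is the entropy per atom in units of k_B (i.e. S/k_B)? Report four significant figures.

Eᵢ/kT = 0, 0.719424, 1.07914, 1.79856, 3.23741.
Z = Σ e^(−Eᵢ/kT) = e^(−0) + e^(−0.719424) + e^(−1.07914) + e^(−1.79856) + e^(−3.23741) = 1.00000 + 0.487033 + 0.339888 + 0.165537 + 0.0392655 = 2.03172.
⟨E⟩ = Σ EᵢPᵢ = 0.781310 ε.
S/k_B = ln Z + ⟨E⟩/kT = ln(2.03172) + 0.781310/1.39 = 0.708883 + 0.562094 = 1.271.

1.271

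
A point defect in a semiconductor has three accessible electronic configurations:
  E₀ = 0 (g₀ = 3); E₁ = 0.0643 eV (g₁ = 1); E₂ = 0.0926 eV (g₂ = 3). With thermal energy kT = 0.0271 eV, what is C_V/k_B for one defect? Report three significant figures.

0.494

Eᵢ/kT = 0, 2.3727, 3.4170.
Z = Σ gᵢe^(−Eᵢ/kT) = 3·e^(−0) + 1·e^(−2.3727) + 3·e^(−3.4170) = 3.0000 + 0.093229 + 0.098432 = 3.1917.
⟨E⟩ = 0.0047340 eV, ⟨E²⟩ = 0.00038521 eV².
C_V/k_B = (⟨E²⟩ − ⟨E⟩²)/(kT)² = (0.00038521 − 0.000022411)/0.00073441 = 0.494.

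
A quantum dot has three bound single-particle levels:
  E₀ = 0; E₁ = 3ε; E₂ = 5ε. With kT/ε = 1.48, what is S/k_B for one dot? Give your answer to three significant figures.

Eᵢ/kT = 0, 2.0270, 3.3784.
Z = Σ e^(−Eᵢ/kT) = e^(−0) + e^(−2.0270) + e^(−3.3784) = 1.0000 + 0.13173 + 0.034102 = 1.1658.
⟨E⟩ = Σ EᵢPᵢ = 0.48525 ε.
S/k_B = ln Z + ⟨E⟩/kT = ln(1.1658) + 0.48525/1.48 = 0.15341 + 0.32787 = 0.481.

0.481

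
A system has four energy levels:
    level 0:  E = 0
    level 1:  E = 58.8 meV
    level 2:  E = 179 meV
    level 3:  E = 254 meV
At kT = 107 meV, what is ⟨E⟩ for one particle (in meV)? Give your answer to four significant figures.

49.08 meV

Eᵢ/kT = 0, 0.549533, 1.67290, 2.37383.
Z = Σ e^(−Eᵢ/kT) = e^(−0) + e^(−0.549533) + e^(−1.67290) + e^(−2.37383) = 1.00000 + 0.577219 + 0.187702 + 0.0931234 = 1.85804.
⟨E⟩ = Σ Eᵢ e^(−Eᵢ/kT) / Z = (0·1.00000 + 58.8·0.577219 + 179·0.187702 + 254·0.0931234) / 1.85804 = 49.08 meV.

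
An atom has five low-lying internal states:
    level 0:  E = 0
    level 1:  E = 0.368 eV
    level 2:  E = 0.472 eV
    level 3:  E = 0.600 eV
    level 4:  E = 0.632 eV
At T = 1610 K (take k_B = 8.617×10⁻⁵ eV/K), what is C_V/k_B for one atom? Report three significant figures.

k_BT = 8.617×10⁻⁵ × 1610 K = 0.13873 eV.
Eᵢ/kT = 0, 2.6526, 3.4023, 4.3249, 4.5556.
Z = Σ e^(−Eᵢ/kT) = e^(−0) + e^(−2.6526) + e^(−3.4023) + e^(−4.3249) + e^(−4.5556) = 1.0000 + 0.070468 + 0.033297 + 0.013235 + 0.010508 = 1.1275.
⟨E⟩ = 0.049872 eV, ⟨E²⟩ = 0.022991 eV².
C_V/k_B = (⟨E²⟩ − ⟨E⟩²)/(kT)² = (0.022991 − 0.0024872)/0.019246 = 1.07.

1.07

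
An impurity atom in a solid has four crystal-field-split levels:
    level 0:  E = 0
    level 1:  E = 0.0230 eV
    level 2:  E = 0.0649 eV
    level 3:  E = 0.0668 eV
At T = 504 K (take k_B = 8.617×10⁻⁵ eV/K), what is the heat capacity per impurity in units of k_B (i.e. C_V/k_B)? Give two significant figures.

0.35

k_BT = 8.617×10⁻⁵ × 504 K = 0.04343 eV.
Eᵢ/kT = 0, 0.5296, 1.494, 1.538.
Z = Σ e^(−Eᵢ/kT) = e^(−0) + e^(−0.5296) + e^(−1.494) + e^(−1.538) = 1.000 + 0.5888 + 0.2245 + 0.2148 = 2.028.
⟨E⟩ = 0.02094 eV, ⟨E²⟩ = 0.001092 eV².
C_V/k_B = (⟨E²⟩ − ⟨E⟩²)/(kT)² = (0.001092 − 0.0004385)/0.001886 = 0.35.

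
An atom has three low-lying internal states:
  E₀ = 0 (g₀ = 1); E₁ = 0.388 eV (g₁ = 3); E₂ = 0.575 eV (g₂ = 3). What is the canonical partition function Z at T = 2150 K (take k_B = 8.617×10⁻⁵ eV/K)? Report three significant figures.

Z = 1.50

k_BT = 8.617×10⁻⁵ × 2150 K = 0.18527 eV.
Eᵢ/kT = 0, 2.0942, 3.1036.
Z = Σ gᵢe^(−Eᵢ/kT) = 1·e^(−0) + 3·e^(−2.0942) + 3·e^(−3.1036) = 1.0000 + 0.36951 + 0.13466 = 1.5042.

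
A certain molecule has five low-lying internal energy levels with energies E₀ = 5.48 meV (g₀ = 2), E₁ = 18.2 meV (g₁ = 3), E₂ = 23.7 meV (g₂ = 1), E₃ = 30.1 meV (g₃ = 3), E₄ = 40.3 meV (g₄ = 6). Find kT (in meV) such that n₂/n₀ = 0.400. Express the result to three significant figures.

n₂/n₀ = (g₂/g₀) exp[−(E₂−E₀)/kT] = 0.400.
⇒ (E₂−E₀)/kT = ln((1/2)/0.400) = ln(1.2500) = 0.22314.
kT = 18.22 meV / 0.22314 = 81.7 meV.

81.7 meV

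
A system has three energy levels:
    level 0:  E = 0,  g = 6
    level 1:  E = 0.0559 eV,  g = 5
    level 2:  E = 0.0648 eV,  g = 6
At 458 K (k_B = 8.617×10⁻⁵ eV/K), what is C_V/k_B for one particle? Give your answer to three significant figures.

0.477

k_BT = 8.617×10⁻⁵ × 458 K = 0.039466 eV.
Eᵢ/kT = 0, 1.4164, 1.6419.
Z = Σ gᵢe^(−Eᵢ/kT) = 6·e^(−0) + 5·e^(−1.4164) + 6·e^(−1.6419) = 6.0000 + 1.2129 + 1.1617 = 8.3746.
⟨E⟩ = 0.017085 eV, ⟨E²⟩ = 0.0010350 eV².
C_V/k_B = (⟨E²⟩ − ⟨E⟩²)/(kT)² = (0.0010350 − 0.00029190)/0.0015576 = 0.477.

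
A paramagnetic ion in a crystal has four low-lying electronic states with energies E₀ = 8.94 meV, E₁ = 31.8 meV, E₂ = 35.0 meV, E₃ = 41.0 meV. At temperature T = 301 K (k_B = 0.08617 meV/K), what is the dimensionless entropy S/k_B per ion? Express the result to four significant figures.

1.255

k_BT = 0.08617 × 301 K = 25.9372 meV.
Eᵢ/kT = 0.344679, 1.22604, 1.34941, 1.58074.
Z = Σ e^(−Eᵢ/kT) = e^(−0.344679) + e^(−1.22604) + e^(−1.34941) + e^(−1.58074) = 0.708448 + 0.293452 + 0.259393 + 0.205823 = 1.46712.
⟨E⟩ = Σ EᵢPᵢ = 22.6176 meV.
S/k_B = ln Z + ⟨E⟩/kT = ln(1.46712) + 22.6176/25.9372 = 0.383301 + 0.872014 = 1.255.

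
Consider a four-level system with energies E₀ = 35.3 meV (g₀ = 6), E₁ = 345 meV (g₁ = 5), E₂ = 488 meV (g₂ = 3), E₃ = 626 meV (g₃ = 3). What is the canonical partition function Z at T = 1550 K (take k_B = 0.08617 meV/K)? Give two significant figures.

k_BT = 0.08617 × 1550 K = 133.6 meV.
Eᵢ/kT = 0.2642, 2.582, 3.653, 4.686.
Z = Σ gᵢe^(−Eᵢ/kT) = 6·e^(−0.2642) + 5·e^(−2.582) + 3·e^(−3.653) + 3·e^(−4.686) = 4.607 + 0.3781 + 0.07774 + 0.02767 = 5.091.

Z = 5.1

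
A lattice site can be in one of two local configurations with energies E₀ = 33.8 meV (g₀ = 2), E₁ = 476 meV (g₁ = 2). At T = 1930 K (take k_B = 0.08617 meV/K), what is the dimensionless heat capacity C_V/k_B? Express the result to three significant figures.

k_BT = 0.08617 × 1930 K = 166.31 meV.
Eᵢ/kT = 0.20323, 2.8621.
Z = Σ gᵢe^(−Eᵢ/kT) = 2·e^(−0.20323) + 2·e^(−2.8621) = 1.6322 + 0.11430 = 1.7465.
⟨E⟩ = 62.740 meV, ⟨E²⟩ = 15896 meV².
C_V/k_B = (⟨E²⟩ − ⟨E⟩²)/(kT)² = (15896 − 3936.3)/27659 = 0.432.

0.432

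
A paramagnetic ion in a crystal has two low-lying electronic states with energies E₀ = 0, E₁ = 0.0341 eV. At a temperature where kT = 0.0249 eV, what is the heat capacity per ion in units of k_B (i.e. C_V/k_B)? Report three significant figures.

0.303

Eᵢ/kT = 0, 1.3695.
Z = Σ e^(−Eᵢ/kT) = e^(−0) + e^(−1.3695) = 1.0000 + 0.25423 = 1.2542.
⟨E⟩ = 0.0069122 eV, ⟨E²⟩ = 0.00023570 eV².
C_V/k_B = (⟨E²⟩ − ⟨E⟩²)/(kT)² = (0.00023570 − 0.000047779)/0.00062001 = 0.303.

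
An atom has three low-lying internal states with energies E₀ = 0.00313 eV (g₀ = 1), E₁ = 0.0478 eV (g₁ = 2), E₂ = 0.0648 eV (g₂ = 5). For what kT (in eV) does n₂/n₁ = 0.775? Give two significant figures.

n₂/n₁ = (g₂/g₁) exp[−(E₂−E₁)/kT] = 0.775.
⇒ (E₂−E₁)/kT = ln((5/2)/0.775) = ln(3.226) = 1.171.
kT = 0.0170 eV / 1.171 = 0.015 eV.

0.015 eV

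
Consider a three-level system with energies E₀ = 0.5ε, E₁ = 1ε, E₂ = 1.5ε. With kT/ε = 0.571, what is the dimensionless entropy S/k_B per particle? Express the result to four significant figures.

0.8844

Eᵢ/kT = 0.875657, 1.75131, 2.62697.
Z = Σ e^(−Eᵢ/kT) = e^(−0.875657) + e^(−1.75131) + e^(−2.62697) = 0.416588 + 0.173546 + 0.0722972 = 0.662431.
⟨E⟩ = Σ EᵢPᵢ = 0.740131 ε.
S/k_B = ln Z + ⟨E⟩/kT = ln(0.662431) + 0.740131/0.571 = -0.411839 + 1.29620 = 0.8844.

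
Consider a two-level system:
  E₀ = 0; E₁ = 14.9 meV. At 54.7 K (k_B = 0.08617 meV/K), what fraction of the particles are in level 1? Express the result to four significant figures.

0.04065

k_BT = 0.08617 × 54.7 K = 4.71350 meV.
Eᵢ/kT = 0, 3.16113.
Z = Σ e^(−Eᵢ/kT) = e^(−0) + e^(−3.16113) = 1.00000 + 0.0423778 = 1.04238.
P₁ = e^(−E₁/kT) / Z = 0.0423778/1.04238 = 0.04065.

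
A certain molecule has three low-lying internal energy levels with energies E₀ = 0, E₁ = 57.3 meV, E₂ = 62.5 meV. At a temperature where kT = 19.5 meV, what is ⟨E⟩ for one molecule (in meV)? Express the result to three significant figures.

5.09 meV

Eᵢ/kT = 0, 2.9385, 3.2051.
Z = Σ e^(−Eᵢ/kT) = e^(−0) + e^(−2.9385) + e^(−3.2051) = 1.0000 + 0.052945 + 0.040555 = 1.0935.
⟨E⟩ = Σ Eᵢ e^(−Eᵢ/kT) / Z = (0·1.0000 + 57.3·0.052945 + 62.5·0.040555) / 1.0935 = 5.09 meV.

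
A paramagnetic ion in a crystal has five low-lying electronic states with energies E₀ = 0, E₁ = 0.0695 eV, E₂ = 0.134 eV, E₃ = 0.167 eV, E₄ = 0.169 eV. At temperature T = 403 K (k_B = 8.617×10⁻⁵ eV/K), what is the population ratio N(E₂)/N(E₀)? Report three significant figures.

k_BT = 8.617×10⁻⁵ × 403 K = 0.034727 eV.
n₂/n₀ = exp[−(E₂−E₀)/kT] = exp(−(0.134 eV)/(0.034727 eV)) = exp(-3.8587) = 0.0211.

0.0211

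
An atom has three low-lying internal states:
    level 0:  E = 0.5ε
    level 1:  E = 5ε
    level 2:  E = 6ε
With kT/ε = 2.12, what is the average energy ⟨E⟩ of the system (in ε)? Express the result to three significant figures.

Eᵢ/kT = 0.23585, 2.3585, 2.8302.
Z = Σ e^(−Eᵢ/kT) = e^(−0.23585) + e^(−2.3585) + e^(−2.8302) = 0.78990 + 0.094562 + 0.059001 = 0.94346.
⟨E⟩ = Σ Eᵢ e^(−Eᵢ/kT) / Z = (0.5·0.78990 + 5·0.094562 + 6·0.059001) / 0.94346 = 1.29 ε.

1.29 ε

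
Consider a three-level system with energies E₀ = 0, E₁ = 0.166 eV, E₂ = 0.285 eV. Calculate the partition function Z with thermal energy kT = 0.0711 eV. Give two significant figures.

Z = 1.1

Eᵢ/kT = 0, 2.335, 4.008.
Z = Σ e^(−Eᵢ/kT) = e^(−0) + e^(−2.335) + e^(−4.008) = 1.000 + 0.09681 + 0.01817 = 1.115.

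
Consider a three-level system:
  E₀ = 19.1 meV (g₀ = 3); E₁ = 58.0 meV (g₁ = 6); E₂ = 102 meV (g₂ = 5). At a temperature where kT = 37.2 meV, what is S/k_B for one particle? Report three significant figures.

2.33

Eᵢ/kT = 0.51344, 1.5591, 2.7419.
Z = Σ gᵢe^(−Eᵢ/kT) = 3·e^(−0.51344) + 6·e^(−1.5591) + 5·e^(−2.7419) = 1.7953 + 1.2620 + 0.32224 = 3.3795.
⟨E⟩ = Σ EᵢPᵢ = 41.531 meV.
S/k_B = ln Z + ⟨E⟩/kT = ln(3.3795) + 41.531/37.2 = 1.2177 + 1.1164 = 2.33.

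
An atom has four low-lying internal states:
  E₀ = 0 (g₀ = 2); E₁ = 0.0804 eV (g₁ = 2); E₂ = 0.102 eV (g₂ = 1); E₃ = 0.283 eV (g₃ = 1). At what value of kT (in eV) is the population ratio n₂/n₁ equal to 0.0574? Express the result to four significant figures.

n₂/n₁ = (g₂/g₁) exp[−(E₂−E₁)/kT] = 0.0574.
⇒ (E₂−E₁)/kT = ln((1/2)/0.0574) = ln(8.71080) = 2.16456.
kT = 0.0216 eV / 2.16456 = 0.009979 eV.

0.009979 eV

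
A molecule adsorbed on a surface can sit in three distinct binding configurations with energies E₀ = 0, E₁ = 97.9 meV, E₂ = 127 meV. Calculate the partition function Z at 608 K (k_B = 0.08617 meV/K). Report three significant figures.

k_BT = 0.08617 × 608 K = 52.391 meV.
Eᵢ/kT = 0, 1.8686, 2.4241.
Z = Σ e^(−Eᵢ/kT) = e^(−0) + e^(−1.8686) + e^(−2.4241) = 1.0000 + 0.15434 + 0.088558 = 1.2429.

Z = 1.24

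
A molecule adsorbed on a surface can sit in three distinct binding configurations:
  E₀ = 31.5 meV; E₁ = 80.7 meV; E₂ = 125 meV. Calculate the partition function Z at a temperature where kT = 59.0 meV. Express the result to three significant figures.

Z = 0.961

Eᵢ/kT = 0.53390, 1.3678, 2.1186.
Z = Σ e^(−Eᵢ/kT) = e^(−0.53390) + e^(−1.3678) + e^(−2.1186) = 0.58631 + 0.25467 + 0.12020 = 0.96118.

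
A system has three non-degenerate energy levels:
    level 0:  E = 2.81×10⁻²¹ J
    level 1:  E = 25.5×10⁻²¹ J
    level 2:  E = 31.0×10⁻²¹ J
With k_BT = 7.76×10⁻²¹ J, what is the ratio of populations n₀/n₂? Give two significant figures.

38

n₀/n₂ = exp[−(E₀−E₂)/kT] = exp(−(-28.19 ×10⁻²¹ J)/(7.76 ×10⁻²¹ J)) = exp(3.633) = 38.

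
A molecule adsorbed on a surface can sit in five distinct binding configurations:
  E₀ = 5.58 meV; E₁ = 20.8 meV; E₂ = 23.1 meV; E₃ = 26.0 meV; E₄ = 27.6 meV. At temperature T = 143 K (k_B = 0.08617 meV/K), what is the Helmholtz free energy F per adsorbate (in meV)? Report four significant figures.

-2.265 meV

k_BT = 0.08617 × 143 K = 12.3223 meV.
Eᵢ/kT = 0.452838, 1.68800, 1.87465, 2.11000, 2.23984.
Z = Σ e^(−Eᵢ/kT) = e^(−0.452838) + e^(−1.68800) + e^(−1.87465) + e^(−2.11000) + e^(−2.23984) = 0.635821 + 0.184889 + 0.153409 + 0.121238 + 0.106476 = 1.20183.
F = −kT ln Z = −12.3223 × ln(1.20183) = −12.3223 × 0.183845 = -2.265 meV.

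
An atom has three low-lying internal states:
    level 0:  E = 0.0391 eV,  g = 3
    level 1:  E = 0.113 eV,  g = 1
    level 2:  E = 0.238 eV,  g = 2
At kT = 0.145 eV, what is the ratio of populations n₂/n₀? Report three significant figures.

n₂/n₀ = (g₂/g₀) exp[−(E₂−E₀)/kT] = (2/3) × exp(−(0.1989 eV)/(0.145 eV)) = (2/3) × exp(-1.3717) = 0.169.

0.169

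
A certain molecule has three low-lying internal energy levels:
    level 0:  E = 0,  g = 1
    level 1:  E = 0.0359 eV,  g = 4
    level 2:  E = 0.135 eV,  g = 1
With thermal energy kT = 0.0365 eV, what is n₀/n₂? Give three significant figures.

40.4

n₀/n₂ = (g₀/g₂) exp[−(E₀−E₂)/kT] = (1/1) × exp(−(-0.135 eV)/(0.0365 eV)) = (1/1) × exp(3.6986) = 40.4.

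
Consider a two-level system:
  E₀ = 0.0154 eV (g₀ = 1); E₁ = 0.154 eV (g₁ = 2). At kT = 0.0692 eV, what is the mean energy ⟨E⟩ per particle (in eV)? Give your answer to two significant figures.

Eᵢ/kT = 0.2225, 2.225.
Z = Σ gᵢe^(−Eᵢ/kT) = 1·e^(−0.2225) + 2·e^(−2.225) = 0.8005 + 0.2161 = 1.017.
⟨E⟩ = Σ Eᵢ gᵢe^(−Eᵢ/kT) / Z = (0.0154·0.8005 + 0.154·0.2161) / 1.017 = 0.045 eV.

0.045 eV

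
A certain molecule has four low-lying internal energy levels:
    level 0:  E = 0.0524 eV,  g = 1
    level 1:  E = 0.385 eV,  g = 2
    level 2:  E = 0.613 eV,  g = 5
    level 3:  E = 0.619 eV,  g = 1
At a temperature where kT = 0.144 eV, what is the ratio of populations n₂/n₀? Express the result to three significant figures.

0.102

n₂/n₀ = (g₂/g₀) exp[−(E₂−E₀)/kT] = (5/1) × exp(−(0.5606 eV)/(0.144 eV)) = (5/1) × exp(-3.8931) = 0.102.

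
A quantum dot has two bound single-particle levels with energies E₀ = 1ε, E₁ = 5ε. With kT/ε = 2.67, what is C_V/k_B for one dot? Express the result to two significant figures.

0.34

Eᵢ/kT = 0.3745, 1.873.
Z = Σ e^(−Eᵢ/kT) = e^(−0.3745) + e^(−1.873) = 0.6876 + 0.1537 = 0.8413.
⟨E⟩ = 1.731 ε, ⟨E²⟩ = 5.385 ε².
C_V/k_B = (⟨E²⟩ − ⟨E⟩²)/(kT)² = (5.385 − 2.996)/7.129 = 0.34.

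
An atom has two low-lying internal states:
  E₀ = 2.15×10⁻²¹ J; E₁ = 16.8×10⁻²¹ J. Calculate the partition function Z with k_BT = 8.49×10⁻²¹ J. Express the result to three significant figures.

Z = 0.915

Eᵢ/kT = 0.25324, 1.9788.
Z = Σ e^(−Eᵢ/kT) = e^(−0.25324) + e^(−1.9788) = 0.77628 + 0.13824 = 0.91452.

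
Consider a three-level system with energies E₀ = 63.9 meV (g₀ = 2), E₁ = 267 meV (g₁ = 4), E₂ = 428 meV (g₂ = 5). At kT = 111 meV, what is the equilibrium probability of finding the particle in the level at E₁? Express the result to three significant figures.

0.227

Eᵢ/kT = 0.57568, 2.4054, 3.8559.
Z = Σ gᵢe^(−Eᵢ/kT) = 2·e^(−0.57568) + 4·e^(−2.4054) + 5·e^(−3.8559) = 1.1246 + 0.36092 + 0.10577 = 1.5913.
P₁ = g₁ e^(−E₁/kT) / Z = 0.36092/1.5913 = 0.227.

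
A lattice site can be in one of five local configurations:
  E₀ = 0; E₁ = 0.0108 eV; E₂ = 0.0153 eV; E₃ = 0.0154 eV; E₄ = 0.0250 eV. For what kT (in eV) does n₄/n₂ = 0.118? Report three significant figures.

n₄/n₂ = exp[−(E₄−E₂)/kT] = 0.118.
⇒ (E₄−E₂)/kT = ln(1/0.118) = ln(8.4746) = 2.1371.
kT = 0.0097 eV / 2.1371 = 0.00454 eV.

0.00454 eV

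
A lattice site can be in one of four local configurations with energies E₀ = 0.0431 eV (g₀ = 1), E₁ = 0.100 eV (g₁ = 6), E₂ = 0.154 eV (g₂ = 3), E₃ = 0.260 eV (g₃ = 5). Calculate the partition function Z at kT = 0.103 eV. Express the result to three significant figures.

Eᵢ/kT = 0.41845, 0.97087, 1.4951, 2.5243.
Z = Σ gᵢe^(−Eᵢ/kT) = 1·e^(−0.41845) + 6·e^(−0.97087) + 3·e^(−1.4951) + 5·e^(−2.5243) = 0.65807 + 2.2725 + 0.67268 + 0.40057 = 4.0038.

Z = 4.00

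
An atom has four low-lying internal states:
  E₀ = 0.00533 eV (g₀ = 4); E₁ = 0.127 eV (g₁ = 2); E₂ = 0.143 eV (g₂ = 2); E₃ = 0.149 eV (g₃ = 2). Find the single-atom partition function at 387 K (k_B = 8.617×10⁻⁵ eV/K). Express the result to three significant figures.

Z = 3.50

k_BT = 8.617×10⁻⁵ × 387 K = 0.033348 eV.
Eᵢ/kT = 0.15983, 3.8083, 4.2881, 4.4680.
Z = Σ gᵢe^(−Eᵢ/kT) = 4·e^(−0.15983) + 2·e^(−3.8083) + 2·e^(−4.2881) + 2·e^(−4.4680) = 3.4092 + 0.044372 + 0.027462 + 0.022940 = 3.5040.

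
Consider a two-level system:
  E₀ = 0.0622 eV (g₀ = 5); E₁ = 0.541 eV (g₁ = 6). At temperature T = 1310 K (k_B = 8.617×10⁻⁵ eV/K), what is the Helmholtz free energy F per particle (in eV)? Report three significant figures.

k_BT = 8.617×10⁻⁵ × 1310 K = 0.11288 eV.
Eᵢ/kT = 0.55103, 4.7927.
Z = Σ gᵢe^(−Eᵢ/kT) = 5·e^(−0.55103) + 6·e^(−4.7927) = 2.8818 + 0.049740 = 2.9315.
F = −kT ln Z = −0.11288 × ln(2.9315) = −0.11288 × 1.0755 = -0.121 eV.

-0.121 eV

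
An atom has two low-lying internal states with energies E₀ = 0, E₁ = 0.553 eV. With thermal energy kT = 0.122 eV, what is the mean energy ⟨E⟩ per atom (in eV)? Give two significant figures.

Eᵢ/kT = 0, 4.533.
Z = Σ e^(−Eᵢ/kT) = e^(−0) + e^(−4.533) = 1.000 + 0.01075 = 1.011.
⟨E⟩ = Σ Eᵢ e^(−Eᵢ/kT) / Z = (0·1.000 + 0.553·0.01075) / 1.011 = 0.0059 eV.

0.0059 eV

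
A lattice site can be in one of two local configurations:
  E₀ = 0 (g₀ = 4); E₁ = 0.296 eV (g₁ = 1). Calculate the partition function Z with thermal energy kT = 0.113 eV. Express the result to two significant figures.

Z = 4.1

Eᵢ/kT = 0, 2.619.
Z = Σ gᵢe^(−Eᵢ/kT) = 4·e^(−0) + 1·e^(−2.619) = 4.000 + 0.07288 = 4.073.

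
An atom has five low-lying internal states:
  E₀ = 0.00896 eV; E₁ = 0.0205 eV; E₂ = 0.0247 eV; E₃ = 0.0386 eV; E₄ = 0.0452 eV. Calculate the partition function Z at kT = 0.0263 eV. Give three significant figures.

Eᵢ/kT = 0.34068, 0.77947, 0.93916, 1.4677, 1.7186.
Z = Σ e^(−Eᵢ/kT) = e^(−0.34068) + e^(−0.77947) + e^(−0.93916) + e^(−1.4677) + e^(−1.7186) = 0.71129 + 0.45865 + 0.39096 + 0.23045 + 0.17932 = 1.9707.

Z = 1.97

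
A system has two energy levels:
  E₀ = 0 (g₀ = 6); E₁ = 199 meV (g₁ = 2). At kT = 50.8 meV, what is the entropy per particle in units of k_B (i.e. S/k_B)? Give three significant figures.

1.82

Eᵢ/kT = 0, 3.9173.
Z = Σ gᵢe^(−Eᵢ/kT) = 6·e^(−0) + 2·e^(−3.9173) = 6.0000 + 0.039789 = 6.0398.
⟨E⟩ = Σ EᵢPᵢ = 1.3110 meV.
S/k_B = ln Z + ⟨E⟩/kT = ln(6.0398) + 1.3110/50.8 = 1.7984 + 0.025807 = 1.82.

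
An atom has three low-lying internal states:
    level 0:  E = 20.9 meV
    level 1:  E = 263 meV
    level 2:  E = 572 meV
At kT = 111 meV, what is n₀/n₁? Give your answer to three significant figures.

8.86

n₀/n₁ = exp[−(E₀−E₁)/kT] = exp(−(-242.1 meV)/(111 meV)) = exp(2.1811) = 8.86.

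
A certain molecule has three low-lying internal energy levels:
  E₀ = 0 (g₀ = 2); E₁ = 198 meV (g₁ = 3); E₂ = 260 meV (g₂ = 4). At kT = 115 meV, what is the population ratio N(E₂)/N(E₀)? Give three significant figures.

n₂/n₀ = (g₂/g₀) exp[−(E₂−E₀)/kT] = (4/2) × exp(−(260 meV)/(115 meV)) = (4/2) × exp(-2.2609) = 0.209.

0.209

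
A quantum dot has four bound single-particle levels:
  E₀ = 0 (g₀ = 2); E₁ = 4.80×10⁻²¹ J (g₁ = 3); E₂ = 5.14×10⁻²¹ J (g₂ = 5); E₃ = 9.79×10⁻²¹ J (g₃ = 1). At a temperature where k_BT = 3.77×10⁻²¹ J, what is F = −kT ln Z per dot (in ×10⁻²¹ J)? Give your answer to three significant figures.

-5.40 ×10⁻²¹ J

Eᵢ/kT = 0, 1.2732, 1.3634, 2.5968.
Z = Σ gᵢe^(−Eᵢ/kT) = 2·e^(−0) + 3·e^(−1.2732) + 5·e^(−1.3634) + 1·e^(−2.5968) = 2.0000 + 0.83980 + 1.2789 + 0.074512 = 4.1932.
F = −kT ln Z = −3.77 × ln(4.1932) = −3.77 × 1.4335 = -5.40 ×10⁻²¹ J.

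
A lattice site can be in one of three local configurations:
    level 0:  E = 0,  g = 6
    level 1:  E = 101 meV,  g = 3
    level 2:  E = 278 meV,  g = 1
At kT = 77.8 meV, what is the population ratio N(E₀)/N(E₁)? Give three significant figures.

7.33

n₀/n₁ = (g₀/g₁) exp[−(E₀−E₁)/kT] = (6/3) × exp(−(-101 meV)/(77.8 meV)) = (6/3) × exp(1.2982) = 7.33.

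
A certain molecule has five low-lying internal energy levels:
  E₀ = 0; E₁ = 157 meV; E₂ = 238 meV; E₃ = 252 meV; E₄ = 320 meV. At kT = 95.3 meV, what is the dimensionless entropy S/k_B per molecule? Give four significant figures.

Eᵢ/kT = 0, 1.64743, 2.49738, 2.64428, 3.35782.
Z = Σ e^(−Eᵢ/kT) = e^(−0) + e^(−1.64743) + e^(−2.49738) + e^(−2.64428) + e^(−3.35782) = 1.00000 + 0.192544 + 0.0823003 + 0.0710565 + 0.0348111 = 1.38071.
⟨E⟩ = Σ EᵢPᵢ = 57.1175 meV.
S/k_B = ln Z + ⟨E⟩/kT = ln(1.38071) + 57.1175/95.3 = 0.322598 + 0.599344 = 0.9219.

0.9219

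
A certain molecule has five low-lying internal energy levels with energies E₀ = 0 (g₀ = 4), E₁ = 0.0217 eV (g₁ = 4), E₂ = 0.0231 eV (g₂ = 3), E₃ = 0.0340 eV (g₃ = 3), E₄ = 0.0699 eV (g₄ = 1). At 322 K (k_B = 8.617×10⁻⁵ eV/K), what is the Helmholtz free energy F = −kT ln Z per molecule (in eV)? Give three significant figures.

k_BT = 8.617×10⁻⁵ × 322 K = 0.027747 eV.
Eᵢ/kT = 0, 0.78207, 0.83252, 1.2254, 2.5192.
Z = Σ gᵢe^(−Eᵢ/kT) = 4·e^(−0) + 4·e^(−0.78207) + 3·e^(−0.83252) + 3·e^(−1.2254) + 1·e^(−2.5192) = 4.0000 + 1.8298 + 1.3049 + 0.88092 + 0.080524 = 8.0961.
F = −kT ln Z = −0.027747 × ln(8.0961) = −0.027747 × 2.0914 = -0.0580 eV.

-0.0580 eV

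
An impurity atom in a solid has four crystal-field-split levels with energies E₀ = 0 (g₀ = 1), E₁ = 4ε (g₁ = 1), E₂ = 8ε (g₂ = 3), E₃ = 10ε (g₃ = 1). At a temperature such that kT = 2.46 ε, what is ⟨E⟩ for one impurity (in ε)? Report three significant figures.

Eᵢ/kT = 0, 1.6260, 3.2520, 4.0650.
Z = Σ gᵢe^(−Eᵢ/kT) = 1·e^(−0) + 1·e^(−1.6260) + 3·e^(−3.2520) + 1·e^(−4.0650) = 1.0000 + 0.19671 + 0.11609 + 0.017163 = 1.3300.
⟨E⟩ = Σ Eᵢ gᵢe^(−Eᵢ/kT) / Z = (0·1.0000 + 4·0.19671 + 8·0.11609 + 10·0.017163) / 1.3300 = 1.42 ε.

1.42 ε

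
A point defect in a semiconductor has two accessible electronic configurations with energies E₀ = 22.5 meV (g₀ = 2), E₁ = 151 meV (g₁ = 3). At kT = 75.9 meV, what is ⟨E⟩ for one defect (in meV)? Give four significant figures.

Eᵢ/kT = 0.296443, 1.98946.
Z = Σ gᵢe^(−Eᵢ/kT) = 2·e^(−0.296443) + 3·e^(−1.98946) = 1.48692 + 0.410308 = 1.89723.
⟨E⟩ = Σ Eᵢ gᵢe^(−Eᵢ/kT) / Z = (22.5·1.48692 + 151·0.410308) / 1.89723 = 50.29 meV.

50.29 meV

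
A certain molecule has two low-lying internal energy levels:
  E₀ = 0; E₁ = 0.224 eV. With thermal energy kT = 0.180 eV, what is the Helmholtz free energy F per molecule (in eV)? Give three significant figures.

Eᵢ/kT = 0, 1.2444.
Z = Σ e^(−Eᵢ/kT) = e^(−0) + e^(−1.2444) = 1.0000 + 0.28811 = 1.2881.
F = −kT ln Z = −0.180 × ln(1.2881) = −0.180 × 0.25317 = -0.0456 eV.

-0.0456 eV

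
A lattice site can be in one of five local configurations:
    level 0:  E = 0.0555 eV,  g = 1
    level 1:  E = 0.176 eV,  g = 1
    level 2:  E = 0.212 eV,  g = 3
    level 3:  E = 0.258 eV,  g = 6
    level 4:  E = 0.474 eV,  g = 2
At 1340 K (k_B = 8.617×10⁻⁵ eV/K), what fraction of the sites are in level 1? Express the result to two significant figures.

0.11

k_BT = 8.617×10⁻⁵ × 1340 K = 0.1155 eV.
Eᵢ/kT = 0.4805, 1.524, 1.835, 2.234, 4.104.
Z = Σ gᵢe^(−Eᵢ/kT) = 1·e^(−0.4805) + 1·e^(−1.524) + 3·e^(−1.835) + 6·e^(−2.234) + 2·e^(−4.104) = 0.6185 + 0.2178 + 0.4788 + 0.6426 + 0.03301 = 1.991.
P₁ = g₁ e^(−E₁/kT) / Z = 0.2178/1.991 = 0.11.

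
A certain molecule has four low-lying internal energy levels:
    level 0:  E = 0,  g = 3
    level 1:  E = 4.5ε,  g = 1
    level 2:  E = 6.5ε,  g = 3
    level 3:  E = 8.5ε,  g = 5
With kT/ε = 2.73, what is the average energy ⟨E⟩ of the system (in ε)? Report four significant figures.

1.234 ε

Eᵢ/kT = 0, 1.64835, 2.38095, 3.11355.
Z = Σ gᵢe^(−Eᵢ/kT) = 3·e^(−0) + 1·e^(−1.64835) + 3·e^(−2.38095) + 5·e^(−3.11355) = 3.00000 + 0.192367 + 0.277388 + 0.222215 = 3.69197.
⟨E⟩ = Σ Eᵢ gᵢe^(−Eᵢ/kT) / Z = (0·3.00000 + 4.5·0.192367 + 6.5·0.277388 + 8.5·0.222215) / 3.69197 = 1.234 ε.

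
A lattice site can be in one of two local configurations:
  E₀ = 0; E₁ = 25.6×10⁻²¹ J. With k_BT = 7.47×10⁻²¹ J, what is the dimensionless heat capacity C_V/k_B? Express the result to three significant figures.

Eᵢ/kT = 0, 3.4270.
Z = Σ e^(−Eᵢ/kT) = e^(−0) + e^(−3.4270) = 1.0000 + 0.032484 = 1.0325.
⟨E⟩ = 0.80541, ⟨E²⟩ = 20.619.
C_V/k_B = (⟨E²⟩ − ⟨E⟩²)/(kT)² = (20.619 − 0.64869)/55.801 = 0.358.

0.358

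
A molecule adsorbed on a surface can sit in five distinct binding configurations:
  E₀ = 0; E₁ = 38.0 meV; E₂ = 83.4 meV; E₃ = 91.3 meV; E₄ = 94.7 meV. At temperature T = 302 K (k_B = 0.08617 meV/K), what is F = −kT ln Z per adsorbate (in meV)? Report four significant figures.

-7.401 meV

k_BT = 0.08617 × 302 K = 26.0233 meV.
Eᵢ/kT = 0, 1.46023, 3.20482, 3.50839, 3.63905.
Z = Σ e^(−Eᵢ/kT) = e^(−0) + e^(−1.46023) + e^(−3.20482) + e^(−3.50839) + e^(−3.63905) = 1.00000 + 0.232183 + 0.0405662 + 0.0299451 + 0.0262773 = 1.32897.
F = −kT ln Z = −26.0233 × ln(1.32897) = −26.0233 × 0.284404 = -7.401 meV.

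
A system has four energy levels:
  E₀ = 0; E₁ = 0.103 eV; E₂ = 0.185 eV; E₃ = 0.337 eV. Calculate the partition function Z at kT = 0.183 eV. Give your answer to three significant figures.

Eᵢ/kT = 0, 0.56284, 1.0109, 1.8415.
Z = Σ e^(−Eᵢ/kT) = e^(−0) + e^(−0.56284) + e^(−1.0109) + e^(−1.8415) = 1.0000 + 0.56959 + 0.36389 + 0.15858 = 2.0921.

Z = 2.09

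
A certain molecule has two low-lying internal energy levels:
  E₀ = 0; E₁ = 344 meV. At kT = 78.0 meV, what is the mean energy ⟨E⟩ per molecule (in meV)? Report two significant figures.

Eᵢ/kT = 0, 4.410.
Z = Σ e^(−Eᵢ/kT) = e^(−0) + e^(−4.410) = 1.000 + 0.01216 = 1.012.
⟨E⟩ = Σ Eᵢ e^(−Eᵢ/kT) / Z = (0·1.000 + 344·0.01216) / 1.012 = 4.1 meV.

4.1 meV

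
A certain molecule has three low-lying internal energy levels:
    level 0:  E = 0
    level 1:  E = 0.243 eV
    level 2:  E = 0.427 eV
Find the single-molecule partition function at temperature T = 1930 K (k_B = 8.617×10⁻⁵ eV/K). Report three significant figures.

Z = 1.31

k_BT = 8.617×10⁻⁵ × 1930 K = 0.16631 eV.
Eᵢ/kT = 0, 1.4611, 2.5675.
Z = Σ e^(−Eᵢ/kT) = e^(−0) + e^(−1.4611) + e^(−2.5675) = 1.0000 + 0.23198 + 0.076727 = 1.3087.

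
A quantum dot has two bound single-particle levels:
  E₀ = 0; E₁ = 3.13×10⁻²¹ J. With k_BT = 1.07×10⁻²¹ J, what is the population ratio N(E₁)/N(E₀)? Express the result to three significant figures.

0.0537

n₁/n₀ = exp[−(E₁−E₀)/kT] = exp(−(3.13 ×10⁻²¹ J)/(1.07 ×10⁻²¹ J)) = exp(-2.9252) = 0.0537.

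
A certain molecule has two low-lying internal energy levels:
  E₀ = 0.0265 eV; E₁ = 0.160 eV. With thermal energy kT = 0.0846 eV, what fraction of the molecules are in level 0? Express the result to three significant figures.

Eᵢ/kT = 0.31324, 1.8913.
Z = Σ e^(−Eᵢ/kT) = e^(−0.31324) + e^(−1.8913) = 0.73107 + 0.15088 = 0.88195.
P₀ = e^(−E₀/kT) / Z = 0.73107/0.88195 = 0.829.

0.829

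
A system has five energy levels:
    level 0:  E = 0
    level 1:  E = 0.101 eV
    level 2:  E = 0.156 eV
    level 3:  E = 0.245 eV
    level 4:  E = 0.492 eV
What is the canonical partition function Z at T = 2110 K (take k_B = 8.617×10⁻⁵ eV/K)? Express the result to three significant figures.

Z = 2.32

k_BT = 8.617×10⁻⁵ × 2110 K = 0.18182 eV.
Eᵢ/kT = 0, 0.55549, 0.85799, 1.3475, 2.7060.
Z = Σ e^(−Eᵢ/kT) = e^(−0) + e^(−0.55549) + e^(−0.85799) + e^(−1.3475) + e^(−2.7060) = 1.0000 + 0.57379 + 0.42401 + 0.25989 + 0.066803 = 2.3245.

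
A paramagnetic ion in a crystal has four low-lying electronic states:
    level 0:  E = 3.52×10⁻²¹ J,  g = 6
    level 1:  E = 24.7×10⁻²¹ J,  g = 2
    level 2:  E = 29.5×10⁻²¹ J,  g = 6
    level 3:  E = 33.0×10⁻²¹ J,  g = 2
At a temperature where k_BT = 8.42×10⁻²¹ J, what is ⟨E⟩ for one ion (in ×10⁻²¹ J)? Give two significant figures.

Eᵢ/kT = 0.4181, 2.933, 3.504, 3.919.
Z = Σ gᵢe^(−Eᵢ/kT) = 6·e^(−0.4181) + 2·e^(−2.933) + 6·e^(−3.504) + 2·e^(−3.919) = 3.950 + 0.1065 + 0.1805 + 0.03972 = 4.277.
⟨E⟩ = Σ Eᵢ gᵢe^(−Eᵢ/kT) / Z = (3.52·3.950 + 24.7·0.1065 + 29.5·0.1805 + 33.0·0.03972) / 4.277 = 5.4 ×10⁻²¹ J.

5.4 ×10⁻²¹ J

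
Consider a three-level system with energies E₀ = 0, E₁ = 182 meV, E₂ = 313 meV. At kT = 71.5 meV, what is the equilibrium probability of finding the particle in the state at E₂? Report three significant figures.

0.0115

Eᵢ/kT = 0, 2.5455, 4.3776.
Z = Σ e^(−Eᵢ/kT) = e^(−0) + e^(−2.5455) + e^(−4.3776) = 1.0000 + 0.078434 + 0.012555 = 1.0910.
P₂ = e^(−E₂/kT) / Z = 0.012555/1.0910 = 0.0115.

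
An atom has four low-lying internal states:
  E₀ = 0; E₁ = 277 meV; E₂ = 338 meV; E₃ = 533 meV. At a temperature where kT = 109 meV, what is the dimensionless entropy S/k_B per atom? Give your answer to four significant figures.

Eᵢ/kT = 0, 2.54128, 3.10092, 4.88991.
Z = Σ e^(−Eᵢ/kT) = e^(−0) + e^(−2.54128) + e^(−3.10092) + e^(−4.88991) = 1.00000 + 0.0787655 + 0.0450078 + 0.00752210 = 1.13130.
⟨E⟩ = Σ EᵢPᵢ = 36.2768 meV.
S/k_B = ln Z + ⟨E⟩/kT = ln(1.13130) + 36.2768/109 = 0.123367 + 0.332815 = 0.4562.

0.4562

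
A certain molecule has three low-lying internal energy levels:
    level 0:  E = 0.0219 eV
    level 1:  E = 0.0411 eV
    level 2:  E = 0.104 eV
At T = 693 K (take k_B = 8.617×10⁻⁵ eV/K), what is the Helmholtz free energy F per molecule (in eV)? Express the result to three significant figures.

-0.0188 eV

k_BT = 8.617×10⁻⁵ × 693 K = 0.059716 eV.
Eᵢ/kT = 0.36674, 0.68826, 1.7416.
Z = Σ e^(−Eᵢ/kT) = e^(−0.36674) + e^(−0.68826) + e^(−1.7416) = 0.69299 + 0.50245 + 0.17524 = 1.3707.
F = −kT ln Z = −0.059716 × ln(1.3707) = −0.059716 × 0.31532 = -0.0188 eV.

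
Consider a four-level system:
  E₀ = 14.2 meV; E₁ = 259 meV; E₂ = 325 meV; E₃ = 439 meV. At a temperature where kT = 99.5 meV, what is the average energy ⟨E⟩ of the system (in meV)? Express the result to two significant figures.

50 meV

Eᵢ/kT = 0.1427, 2.603, 3.266, 4.412.
Z = Σ e^(−Eᵢ/kT) = e^(−0.1427) + e^(−2.603) + e^(−3.266) + e^(−4.412) = 0.8670 + 0.07405 + 0.03816 + 0.01213 = 0.9913.
⟨E⟩ = Σ Eᵢ e^(−Eᵢ/kT) / Z = (14.2·0.8670 + 259·0.07405 + 325·0.03816 + 439·0.01213) / 0.9913 = 50 meV.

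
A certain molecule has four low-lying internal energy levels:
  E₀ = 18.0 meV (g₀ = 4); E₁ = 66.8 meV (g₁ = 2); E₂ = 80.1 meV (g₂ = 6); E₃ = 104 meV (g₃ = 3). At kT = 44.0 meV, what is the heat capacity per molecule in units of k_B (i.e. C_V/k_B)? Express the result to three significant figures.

Eᵢ/kT = 0.40909, 1.5182, 1.8205, 2.3636.
Z = Σ gᵢe^(−Eᵢ/kT) = 4·e^(−0.40909) + 2·e^(−1.5182) + 6·e^(−1.8205) + 3·e^(−2.3636) = 2.6570 + 0.43821 + 0.97167 + 0.28224 = 4.3491.
⟨E⟩ = 42.372 meV, ⟨E²⟩ = 2782.9 meV².
C_V/k_B = (⟨E²⟩ − ⟨E⟩²)/(kT)² = (2782.9 − 1795.4)/1936.0 = 0.510.

0.510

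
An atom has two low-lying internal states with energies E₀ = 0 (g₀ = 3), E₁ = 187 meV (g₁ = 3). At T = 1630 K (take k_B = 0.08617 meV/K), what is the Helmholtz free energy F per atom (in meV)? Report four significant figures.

-187.2 meV

k_BT = 0.08617 × 1630 K = 140.457 meV.
Eᵢ/kT = 0, 1.33137.
Z = Σ gᵢe^(−Eᵢ/kT) = 3·e^(−0) + 3·e^(−1.33137) = 3.00000 + 0.792346 = 3.79235.
F = −kT ln Z = −140.457 × ln(3.79235) = −140.457 × 1.33299 = -187.2 meV.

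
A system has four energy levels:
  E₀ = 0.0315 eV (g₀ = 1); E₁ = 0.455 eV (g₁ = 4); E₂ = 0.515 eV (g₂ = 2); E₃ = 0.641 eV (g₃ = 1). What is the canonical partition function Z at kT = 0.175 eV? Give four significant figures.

Eᵢ/kT = 0.180000, 2.60000, 2.94286, 3.66286.
Z = Σ gᵢe^(−Eᵢ/kT) = 1·e^(−0.180000) + 4·e^(−2.60000) + 2·e^(−2.94286) + 1·e^(−3.66286) = 0.835270 + 0.297094 + 0.105429 + 0.0256590 = 1.26345.

Z = 1.263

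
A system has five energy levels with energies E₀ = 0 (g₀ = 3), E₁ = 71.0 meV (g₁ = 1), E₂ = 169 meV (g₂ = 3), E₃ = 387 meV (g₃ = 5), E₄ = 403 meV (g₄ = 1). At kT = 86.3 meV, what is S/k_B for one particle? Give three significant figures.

Eᵢ/kT = 0, 0.82271, 1.9583, 4.4844, 4.6698.
Z = Σ gᵢe^(−Eᵢ/kT) = 3·e^(−0) + 1·e^(−0.82271) + 3·e^(−1.9583) + 5·e^(−4.4844) + 1·e^(−4.6698) = 3.0000 + 0.43924 + 0.42329 + 0.056418 + 0.0093741 = 3.9283.
⟨E⟩ = Σ EᵢPᵢ = 32.669 meV.
S/k_B = ln Z + ⟨E⟩/kT = ln(3.9283) + 32.669/86.3 = 1.3682 + 0.37855 = 1.75.

1.75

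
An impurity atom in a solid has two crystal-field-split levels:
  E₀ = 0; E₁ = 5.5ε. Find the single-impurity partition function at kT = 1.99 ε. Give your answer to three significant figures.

Eᵢ/kT = 0, 2.7638.
Z = Σ e^(−Eᵢ/kT) = e^(−0) + e^(−2.7638) = 1.0000 + 0.063052 = 1.0631.

Z = 1.06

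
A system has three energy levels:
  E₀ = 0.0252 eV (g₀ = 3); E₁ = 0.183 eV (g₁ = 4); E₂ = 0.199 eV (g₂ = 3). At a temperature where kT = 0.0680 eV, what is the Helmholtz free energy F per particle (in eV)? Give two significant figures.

Eᵢ/kT = 0.3706, 2.691, 2.926.
Z = Σ gᵢe^(−Eᵢ/kT) = 3·e^(−0.3706) + 4·e^(−2.691) + 3·e^(−2.926) = 2.071 + 0.2713 + 0.1608 = 2.503.
F = −kT ln Z = −0.0680 × ln(2.503) = −0.0680 × 0.9175 = -0.062 eV.

-0.062 eV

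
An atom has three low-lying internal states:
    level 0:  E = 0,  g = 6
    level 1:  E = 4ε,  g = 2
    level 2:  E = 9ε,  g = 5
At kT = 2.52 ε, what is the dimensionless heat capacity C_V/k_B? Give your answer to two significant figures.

Eᵢ/kT = 0, 1.587, 3.571.
Z = Σ gᵢe^(−Eᵢ/kT) = 6·e^(−0) + 2·e^(−1.587) + 5·e^(−3.571) = 6.000 + 0.4091 + 0.1406 = 6.550.
⟨E⟩ = 0.4430 ε, ⟨E²⟩ = 2.738 ε².
C_V/k_B = (⟨E²⟩ − ⟨E⟩²)/(kT)² = (2.738 − 0.1962)/6.350 = 0.40.

0.40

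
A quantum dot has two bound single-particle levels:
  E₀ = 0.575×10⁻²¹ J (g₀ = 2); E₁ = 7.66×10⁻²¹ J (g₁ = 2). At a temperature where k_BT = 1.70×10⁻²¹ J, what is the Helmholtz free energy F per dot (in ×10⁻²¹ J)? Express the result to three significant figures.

-0.629 ×10⁻²¹ J

Eᵢ/kT = 0.33824, 4.5059.
Z = Σ gᵢe^(−Eᵢ/kT) = 2·e^(−0.33824) + 2·e^(−4.5059) = 1.4260 + 0.022087 = 1.4481.
F = −kT ln Z = −1.70 × ln(1.4481) = −1.70 × 0.37025 = -0.629 ×10⁻²¹ J.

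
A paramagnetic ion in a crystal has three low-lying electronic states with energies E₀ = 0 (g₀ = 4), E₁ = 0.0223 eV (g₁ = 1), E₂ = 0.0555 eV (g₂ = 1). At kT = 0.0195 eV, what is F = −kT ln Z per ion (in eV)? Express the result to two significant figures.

Eᵢ/kT = 0, 1.144, 2.846.
Z = Σ gᵢe^(−Eᵢ/kT) = 4·e^(−0) + 1·e^(−1.144) + 1·e^(−2.846) = 4.000 + 0.3185 + 0.05808 = 4.377.
F = −kT ln Z = −0.0195 × ln(4.377) = −0.0195 × 1.476 = -0.029 eV.

-0.029 eV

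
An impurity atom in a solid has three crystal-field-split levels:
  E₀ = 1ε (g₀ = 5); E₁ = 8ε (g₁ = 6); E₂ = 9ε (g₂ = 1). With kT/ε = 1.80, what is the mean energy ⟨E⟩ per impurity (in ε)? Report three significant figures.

Eᵢ/kT = 0.55556, 4.4444, 5.0000.
Z = Σ gᵢe^(−Eᵢ/kT) = 5·e^(−0.55556) + 6·e^(−4.4444) + 1·e^(−5.0000) = 2.8688 + 0.070465 + 0.0067379 = 2.9460.
⟨E⟩ = Σ Eᵢ gᵢe^(−Eᵢ/kT) / Z = (1·2.8688 + 8·0.070465 + 9·0.0067379) / 2.9460 = 1.19 ε.

1.19 ε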